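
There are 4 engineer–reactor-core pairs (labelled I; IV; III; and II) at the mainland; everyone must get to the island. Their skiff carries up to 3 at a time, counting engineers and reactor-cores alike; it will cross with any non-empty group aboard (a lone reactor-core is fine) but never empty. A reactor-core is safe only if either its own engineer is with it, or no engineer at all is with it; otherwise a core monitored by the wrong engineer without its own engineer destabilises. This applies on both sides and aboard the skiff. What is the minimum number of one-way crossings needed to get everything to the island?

9

Counting alone: each trip to the island takes at most 3 across and each return brings at least 1 back, so after t trips out (and t−1 returns) at most 3t − (t−1) of the 8 are across; that first reaches 8 at t = 4, so at least 7 crossings are needed.
The safety rule pushes this higher. Following every safe sequence of crossings, the most of the 8 that can be at the island as the skiff arrives there on crossing 7 is 7 — never all 8.
So no plan with fewer than 9 crossings exists, and this one achieves 9:
1. engineer I and reactor-core I cross → the island.
2. engineer I crosses ← the mainland.
3. engineer I, engineer IV, and reactor-core IV cross → the island.
4. engineer I and reactor-core I cross ← the mainland.
5. engineer I, engineer II, and engineer III cross → the island.
6. reactor-core IV crosses ← the mainland.
7. reactor-core I and reactor-core IV cross → the island.
8. reactor-core I crosses ← the mainland.
9. reactor-core I, reactor-core II, and reactor-core III cross → the island.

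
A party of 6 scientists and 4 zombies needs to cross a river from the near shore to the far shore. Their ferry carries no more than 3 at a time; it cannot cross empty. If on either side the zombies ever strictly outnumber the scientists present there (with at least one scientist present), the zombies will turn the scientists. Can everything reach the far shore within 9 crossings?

Yes

Yes — this plan uses 9 crossings (≤ 9):
1. 2 zombies → the far shore.  (the near shore: 6S 2Z; the far shore: 0S 2Z)
2. 1 zombie ← the near shore.  (the near shore: 6S 3Z; the far shore: 0S 1Z)
3. 3 zombies → the far shore.  (the near shore: 6S 0Z; the far shore: 0S 4Z)
4. 1 zombie ← the near shore.  (the near shore: 6S 1Z; the far shore: 0S 3Z)
5. 3 scientists → the far shore.  (the near shore: 3S 1Z; the far shore: 3S 3Z)
6. 1 zombie ← the near shore.  (the near shore: 3S 2Z; the far shore: 3S 2Z)
7. 1 scientist and 2 zombies → the far shore.  (the near shore: 2S 0Z; the far shore: 4S 4Z)
8. 1 zombie ← the near shore.  (the near shore: 2S 1Z; the far shore: 4S 3Z)
9. 2 scientists and 1 zombie → the far shore.  (the near shore: 0S 0Z; the far shore: 6S 4Z)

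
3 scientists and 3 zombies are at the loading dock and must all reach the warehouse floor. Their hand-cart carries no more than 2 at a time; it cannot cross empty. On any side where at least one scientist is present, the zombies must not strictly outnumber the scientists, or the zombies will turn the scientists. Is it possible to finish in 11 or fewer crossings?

Yes

Yes — this plan uses 11 crossings (≤ 11):
1. 2 zombies → the warehouse floor.  (the loading dock: 3S 1Z; the warehouse floor: 0S 2Z)
2. 1 zombie ← the loading dock.  (the loading dock: 3S 2Z; the warehouse floor: 0S 1Z)
3. 2 zombies → the warehouse floor.  (the loading dock: 3S 0Z; the warehouse floor: 0S 3Z)
4. 1 zombie ← the loading dock.  (the loading dock: 3S 1Z; the warehouse floor: 0S 2Z)
5. 2 scientists → the warehouse floor.  (the loading dock: 1S 1Z; the warehouse floor: 2S 2Z)
6. 1 scientist and 1 zombie ← the loading dock.  (the loading dock: 2S 2Z; the warehouse floor: 1S 1Z)
7. 2 scientists → the warehouse floor.  (the loading dock: 0S 2Z; the warehouse floor: 3S 1Z)
8. 1 zombie ← the loading dock.  (the loading dock: 0S 3Z; the warehouse floor: 3S 0Z)
9. 2 zombies → the warehouse floor.  (the loading dock: 0S 1Z; the warehouse floor: 3S 2Z)
10. 1 zombie ← the loading dock.  (the loading dock: 0S 2Z; the warehouse floor: 3S 1Z)
11. 2 zombies → the warehouse floor.  (the loading dock: 0S 0Z; the warehouse floor: 3S 3Z)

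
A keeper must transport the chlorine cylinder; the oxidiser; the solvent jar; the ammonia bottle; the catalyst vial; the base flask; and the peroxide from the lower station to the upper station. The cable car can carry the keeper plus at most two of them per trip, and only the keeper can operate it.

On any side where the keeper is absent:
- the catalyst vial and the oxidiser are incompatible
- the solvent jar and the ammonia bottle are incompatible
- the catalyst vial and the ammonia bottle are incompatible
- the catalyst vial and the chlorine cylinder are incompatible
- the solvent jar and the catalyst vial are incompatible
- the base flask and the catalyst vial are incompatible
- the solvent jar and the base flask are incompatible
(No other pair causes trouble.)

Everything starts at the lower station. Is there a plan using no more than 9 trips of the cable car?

No

Counting alone: the keeper can take at most 2 across per trip to the upper station, so moving all 7 needs at least 4 loaded trips out, with a return between consecutive ones — at least 7 crossings.
The safety rule pushes this higher. Following every safe sequence of crossings, the most of the 7 that can be at the upper station as the cable car arrives there on crossings 7, 9 is 5, 6 respectively — never all 7.
So the move cannot be finished within 9 crossings. (The shortest complete plan takes 11:)
1. Keeper goes to the upper station with the catalyst vial and the solvent jar.  [the lower station: the ammonia bottle, the base flask, the chlorine cylinder, the oxidiser, the peroxide | the upper station: the catalyst vial, the solvent jar]
2. Keeper goes back to the lower station with the solvent jar.  [the lower station: the ammonia bottle, the base flask, the chlorine cylinder, the oxidiser, the peroxide, the solvent jar | the upper station: the catalyst vial]
3. Keeper goes to the upper station with the chlorine cylinder and the solvent jar.  [the lower station: the ammonia bottle, the base flask, the oxidiser, the peroxide | the upper station: the catalyst vial, the chlorine cylinder, the solvent jar]
4. Keeper goes back to the lower station with the catalyst vial.  [the lower station: the ammonia bottle, the base flask, the catalyst vial, the oxidiser, the peroxide | the upper station: the chlorine cylinder, the solvent jar]
5. Keeper goes to the upper station with the catalyst vial and the oxidiser.  [the lower station: the ammonia bottle, the base flask, the peroxide | the upper station: the catalyst vial, the chlorine cylinder, the oxidiser, the solvent jar]
6. Keeper goes back to the lower station with the catalyst vial.  [the lower station: the ammonia bottle, the base flask, the catalyst vial, the peroxide | the upper station: the chlorine cylinder, the oxidiser, the solvent jar]
7. Keeper goes to the upper station with the ammonia bottle and the base flask.  [the lower station: the catalyst vial, the peroxide | the upper station: the ammonia bottle, the base flask, the chlorine cylinder, the oxidiser, the solvent jar]
8. Keeper goes back to the lower station with the solvent jar.  [the lower station: the catalyst vial, the peroxide, the solvent jar | the upper station: the ammonia bottle, the base flask, the chlorine cylinder, the oxidiser]
9. Keeper goes to the upper station with the peroxide and the solvent jar.  [the lower station: the catalyst vial | the upper station: the ammonia bottle, the base flask, the chlorine cylinder, the oxidiser, the peroxide, the solvent jar]
10. Keeper goes back to the lower station with the solvent jar.  [the lower station: the catalyst vial, the solvent jar | the upper station: the ammonia bottle, the base flask, the chlorine cylinder, the oxidiser, the peroxide]
11. Keeper goes to the upper station with the catalyst vial and the solvent jar.  [the lower station: — | the upper station: the ammonia bottle, the base flask, the catalyst vial, the chlorine cylinder, the oxidiser, the peroxide, the solvent jar]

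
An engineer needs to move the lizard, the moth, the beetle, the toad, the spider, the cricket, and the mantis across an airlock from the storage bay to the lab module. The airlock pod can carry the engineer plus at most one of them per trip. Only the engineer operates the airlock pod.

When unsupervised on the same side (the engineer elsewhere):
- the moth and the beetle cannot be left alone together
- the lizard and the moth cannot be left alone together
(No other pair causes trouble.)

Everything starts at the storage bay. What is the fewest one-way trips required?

Counting alone: the engineer can take at most 1 across per trip to the lab module, so moving all 7 needs at least 7 loaded trips out, with a return between consecutive ones — at least 13 crossings.
The safety rule pushes this higher. Following every safe sequence of crossings, the most of the 7 that can be at the lab module as the airlock pod arrives there on crossing 13 is 6 — never all 7.
So no plan with fewer than 15 crossings exists, and this one achieves 15:
1. Engineer goes to the lab module with the moth.  [the storage bay: the beetle, the cricket, the lizard, the mantis, the spider, the toad | the lab module: the moth]
2. Engineer goes back to the storage bay alone.  [the storage bay: the beetle, the cricket, the lizard, the mantis, the spider, the toad | the lab module: the moth]
3. Engineer goes to the lab module with the lizard.  [the storage bay: the beetle, the cricket, the mantis, the spider, the toad | the lab module: the lizard, the moth]
4. Engineer goes back to the storage bay with the moth.  [the storage bay: the beetle, the cricket, the mantis, the moth, the spider, the toad | the lab module: the lizard]
5. Engineer goes to the lab module with the beetle.  [the storage bay: the cricket, the mantis, the moth, the spider, the toad | the lab module: the beetle, the lizard]
6. Engineer goes back to the storage bay alone.  [the storage bay: the cricket, the mantis, the moth, the spider, the toad | the lab module: the beetle, the lizard]
7. Engineer goes to the lab module with the toad.  [the storage bay: the cricket, the mantis, the moth, the spider | the lab module: the beetle, the lizard, the toad]
8. Engineer goes back to the storage bay alone.  [the storage bay: the cricket, the mantis, the moth, the spider | the lab module: the beetle, the lizard, the toad]
9. Engineer goes to the lab module with the spider.  [the storage bay: the cricket, the mantis, the moth | the lab module: the beetle, the lizard, the spider, the toad]
10. Engineer goes back to the storage bay alone.  [the storage bay: the cricket, the mantis, the moth | the lab module: the beetle, the lizard, the spider, the toad]
11. Engineer goes to the lab module with the cricket.  [the storage bay: the mantis, the moth | the lab module: the beetle, the cricket, the lizard, the spider, the toad]
12. Engineer goes back to the storage bay alone.  [the storage bay: the mantis, the moth | the lab module: the beetle, the cricket, the lizard, the spider, the toad]
13. Engineer goes to the lab module with the mantis.  [the storage bay: the moth | the lab module: the beetle, the cricket, the lizard, the mantis, the spider, the toad]
14. Engineer goes back to the storage bay alone.  [the storage bay: the moth | the lab module: the beetle, the cricket, the lizard, the mantis, the spider, the toad]
15. Engineer goes to the lab module with the moth.  [the storage bay: — | the lab module: the beetle, the cricket, the lizard, the mantis, the moth, the spider, the toad]

15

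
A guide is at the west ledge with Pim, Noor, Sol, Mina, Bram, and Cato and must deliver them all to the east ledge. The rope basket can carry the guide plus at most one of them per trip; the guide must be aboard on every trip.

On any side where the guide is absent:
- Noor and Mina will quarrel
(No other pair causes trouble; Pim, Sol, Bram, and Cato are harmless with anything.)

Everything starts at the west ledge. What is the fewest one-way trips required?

Counting alone: the guide can take at most 1 across per trip to the east ledge, so moving all 6 needs at least 6 loaded trips out, with a return between consecutive ones — at least 11 crossings.
The plan below uses exactly 11 crossings, so it is optimal:
1. Guide goes to the east ledge with Noor.  [the west ledge: Bram, Cato, Mina, Pim, Sol | the east ledge: Noor]
2. Guide goes back to the west ledge alone.  [the west ledge: Bram, Cato, Mina, Pim, Sol | the east ledge: Noor]
3. Guide goes to the east ledge with Pim.  [the west ledge: Bram, Cato, Mina, Sol | the east ledge: Noor, Pim]
4. Guide goes back to the west ledge alone.  [the west ledge: Bram, Cato, Mina, Sol | the east ledge: Noor, Pim]
5. Guide goes to the east ledge with Sol.  [the west ledge: Bram, Cato, Mina | the east ledge: Noor, Pim, Sol]
6. Guide goes back to the west ledge alone.  [the west ledge: Bram, Cato, Mina | the east ledge: Noor, Pim, Sol]
7. Guide goes to the east ledge with Bram.  [the west ledge: Cato, Mina | the east ledge: Bram, Noor, Pim, Sol]
8. Guide goes back to the west ledge alone.  [the west ledge: Cato, Mina | the east ledge: Bram, Noor, Pim, Sol]
9. Guide goes to the east ledge with Cato.  [the west ledge: Mina | the east ledge: Bram, Cato, Noor, Pim, Sol]
10. Guide goes back to the west ledge alone.  [the west ledge: Mina | the east ledge: Bram, Cato, Noor, Pim, Sol]
11. Guide goes to the east ledge with Mina.  [the west ledge: — | the east ledge: Bram, Cato, Mina, Noor, Pim, Sol]

11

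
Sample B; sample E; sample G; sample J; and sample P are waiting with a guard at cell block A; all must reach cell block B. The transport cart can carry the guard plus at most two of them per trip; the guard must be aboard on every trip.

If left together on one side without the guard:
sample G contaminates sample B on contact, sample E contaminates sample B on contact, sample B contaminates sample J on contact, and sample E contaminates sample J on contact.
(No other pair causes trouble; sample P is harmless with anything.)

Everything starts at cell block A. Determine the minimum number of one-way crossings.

7

Counting alone: the guard can take at most 2 across per trip to cell block B, so moving all 5 needs at least 3 loaded trips out, with a return between consecutive ones — at least 5 crossings.
The safety rule pushes this higher. Following every safe sequence of crossings, the most of the 5 that can be at cell block B as the transport cart arrives there on crossing 5 is 4 — never all 5.
So no plan with fewer than 7 crossings exists, and this one achieves 7:
1. Guard goes to cell block B with sample B and sample E.
2. Guard goes back to cell block A with sample B.
3. Guard goes to cell block B with sample B and sample G.
4. Guard goes back to cell block A with sample B.
5. Guard goes to cell block B with sample B and sample P.
6. Guard goes back to cell block A with sample B.
7. Guard goes to cell block B with sample B and sample J.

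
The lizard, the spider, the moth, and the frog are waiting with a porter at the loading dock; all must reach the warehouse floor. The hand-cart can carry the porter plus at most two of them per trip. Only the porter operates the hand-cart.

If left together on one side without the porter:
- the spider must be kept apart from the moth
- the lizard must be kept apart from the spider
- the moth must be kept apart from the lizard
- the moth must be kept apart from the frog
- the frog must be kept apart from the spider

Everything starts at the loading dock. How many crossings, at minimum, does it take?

Counting alone: the porter can take at most 2 across per trip to the warehouse floor, so moving all 4 needs at least 2 loaded trips out, with a return between consecutive ones — at least 3 crossings.
The safety rule pushes this higher. Following every safe sequence of crossings, the most of the 4 that can be at the warehouse floor as the hand-cart arrives there on crossing 3 is 3 — never all 4.
So no plan with fewer than 5 crossings exists, and this one achieves 5:
1. Porter goes to the warehouse floor with the moth and the spider.  [the loading dock: the frog, the lizard | the warehouse floor: the moth, the spider]
2. Porter goes back to the loading dock with the spider.  [the loading dock: the frog, the lizard, the spider | the warehouse floor: the moth]
3. Porter goes to the warehouse floor with the frog and the lizard.  [the loading dock: the spider | the warehouse floor: the frog, the lizard, the moth]
4. Porter goes back to the loading dock with the moth.  [the loading dock: the moth, the spider | the warehouse floor: the frog, the lizard]
5. Porter goes to the warehouse floor with the moth and the spider.  [the loading dock: — | the warehouse floor: the frog, the lizard, the moth, the spider]

5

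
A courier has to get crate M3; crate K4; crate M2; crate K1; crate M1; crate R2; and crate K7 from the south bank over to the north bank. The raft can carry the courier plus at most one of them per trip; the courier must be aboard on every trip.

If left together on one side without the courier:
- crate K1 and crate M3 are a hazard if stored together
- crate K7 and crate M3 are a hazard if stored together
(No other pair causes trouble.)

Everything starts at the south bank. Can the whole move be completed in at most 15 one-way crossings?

Yes

Yes — this plan uses 15 crossings (≤ 15):
1. Courier goes to the north bank with crate M3.  [the south bank: crate K1, crate K4, crate K7, crate M1, crate M2, crate R2 | the north bank: crate M3]
2. Courier goes back to the south bank alone.  [the south bank: crate K1, crate K4, crate K7, crate M1, crate M2, crate R2 | the north bank: crate M3]
3. Courier goes to the north bank with crate K4.  [the south bank: crate K1, crate K7, crate M1, crate M2, crate R2 | the north bank: crate K4, crate M3]
4. Courier goes back to the south bank alone.  [the south bank: crate K1, crate K7, crate M1, crate M2, crate R2 | the north bank: crate K4, crate M3]
5. Courier goes to the north bank with crate M2.  [the south bank: crate K1, crate K7, crate M1, crate R2 | the north bank: crate K4, crate M2, crate M3]
6. Courier goes back to the south bank alone.  [the south bank: crate K1, crate K7, crate M1, crate R2 | the north bank: crate K4, crate M2, crate M3]
7. Courier goes to the north bank with crate K1.  [the south bank: crate K7, crate M1, crate R2 | the north bank: crate K1, crate K4, crate M2, crate M3]
8. Courier goes back to the south bank with crate M3.  [the south bank: crate K7, crate M1, crate M3, crate R2 | the north bank: crate K1, crate K4, crate M2]
9. Courier goes to the north bank with crate K7.  [the south bank: crate M1, crate M3, crate R2 | the north bank: crate K1, crate K4, crate K7, crate M2]
10. Courier goes back to the south bank alone.  [the south bank: crate M1, crate M3, crate R2 | the north bank: crate K1, crate K4, crate K7, crate M2]
11. Courier goes to the north bank with crate M1.  [the south bank: crate M3, crate R2 | the north bank: crate K1, crate K4, crate K7, crate M1, crate M2]
12. Courier goes back to the south bank alone.  [the south bank: crate M3, crate R2 | the north bank: crate K1, crate K4, crate K7, crate M1, crate M2]
13. Courier goes to the north bank with crate R2.  [the south bank: crate M3 | the north bank: crate K1, crate K4, crate K7, crate M1, crate M2, crate R2]
14. Courier goes back to the south bank alone.  [the south bank: crate M3 | the north bank: crate K1, crate K4, crate K7, crate M1, crate M2, crate R2]
15. Courier goes to the north bank with crate M3.  [the south bank: — | the north bank: crate K1, crate K4, crate K7, crate M1, crate M2, crate M3, crate R2]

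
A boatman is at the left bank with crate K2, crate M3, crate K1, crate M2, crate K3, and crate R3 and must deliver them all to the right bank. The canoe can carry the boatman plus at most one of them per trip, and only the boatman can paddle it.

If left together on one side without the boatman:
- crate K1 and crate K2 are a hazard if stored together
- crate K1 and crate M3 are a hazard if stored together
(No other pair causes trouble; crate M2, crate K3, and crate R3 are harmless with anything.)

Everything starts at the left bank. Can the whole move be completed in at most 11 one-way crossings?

Counting alone: the boatman can take at most 1 across per trip to the right bank, so moving all 6 needs at least 6 loaded trips out, with a return between consecutive ones — at least 11 crossings.
The safety rule pushes this higher. Following every safe sequence of crossings, the most of the 6 that can be at the right bank as the canoe arrives there on crossing 11 is 5 — never all 6.
So the move cannot be finished within 11 crossings. (The shortest complete plan takes 13:)
1. Boatman goes to the right bank with crate K1.  [the left bank: crate K2, crate K3, crate M2, crate M3, crate R3 | the right bank: crate K1]
2. Boatman goes back to the left bank alone.  [the left bank: crate K2, crate K3, crate M2, crate M3, crate R3 | the right bank: crate K1]
3. Boatman goes to the right bank with crate K2.  [the left bank: crate K3, crate M2, crate M3, crate R3 | the right bank: crate K1, crate K2]
4. Boatman goes back to the left bank with crate K1.  [the left bank: crate K1, crate K3, crate M2, crate M3, crate R3 | the right bank: crate K2]
5. Boatman goes to the right bank with crate M3.  [the left bank: crate K1, crate K3, crate M2, crate R3 | the right bank: crate K2, crate M3]
6. Boatman goes back to the left bank alone.  [the left bank: crate K1, crate K3, crate M2, crate R3 | the right bank: crate K2, crate M3]
7. Boatman goes to the right bank with crate M2.  [the left bank: crate K1, crate K3, crate R3 | the right bank: crate K2, crate M2, crate M3]
8. Boatman goes back to the left bank alone.  [the left bank: crate K1, crate K3, crate R3 | the right bank: crate K2, crate M2, crate M3]
9. Boatman goes to the right bank with crate K3.  [the left bank: crate K1, crate R3 | the right bank: crate K2, crate K3, crate M2, crate M3]
10. Boatman goes back to the left bank alone.  [the left bank: crate K1, crate R3 | the right bank: crate K2, crate K3, crate M2, crate M3]
11. Boatman goes to the right bank with crate R3.  [the left bank: crate K1 | the right bank: crate K2, crate K3, crate M2, crate M3, crate R3]
12. Boatman goes back to the left bank alone.  [the left bank: crate K1 | the right bank: crate K2, crate K3, crate M2, crate M3, crate R3]
13. Boatman goes to the right bank with crate K1.  [the left bank: — | the right bank: crate K1, crate K2, crate K3, crate M2, crate M3, crate R3]

No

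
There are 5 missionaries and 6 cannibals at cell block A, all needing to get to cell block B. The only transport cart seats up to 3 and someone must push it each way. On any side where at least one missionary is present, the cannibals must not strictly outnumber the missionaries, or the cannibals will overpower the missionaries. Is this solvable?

No

The cannibals already outnumber the missionaries at cell block A before anyone moves, so the starting position itself is disallowed.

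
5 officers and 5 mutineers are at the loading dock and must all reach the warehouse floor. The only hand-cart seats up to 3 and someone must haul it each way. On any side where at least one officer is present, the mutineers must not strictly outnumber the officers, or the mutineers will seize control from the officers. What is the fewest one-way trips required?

11

Counting alone: each trip to the warehouse floor takes at most 3 across and each return brings at least 1 back, so after t trips out (and t−1 returns) at most 3t − (t−1) of the 10 are across; that first reaches 10 at t = 5, so at least 9 crossings are needed.
The safety rule pushes this higher. Following every safe sequence of crossings, the most of the 10 that can be at the warehouse floor as the hand-cart arrives there on crossing 9 is 9 — never all 10.
So no plan with fewer than 11 crossings exists, and this one achieves 11:
1. 2 mutineers → the warehouse floor.  (the loading dock: 5O 3M; the warehouse floor: 0O 2M)
2. 1 mutineer ← the loading dock.  (the loading dock: 5O 4M; the warehouse floor: 0O 1M)
3. 3 mutineers → the warehouse floor.  (the loading dock: 5O 1M; the warehouse floor: 0O 4M)
4. 1 mutineer ← the loading dock.  (the loading dock: 5O 2M; the warehouse floor: 0O 3M)
5. 3 officers → the warehouse floor.  (the loading dock: 2O 2M; the warehouse floor: 3O 3M)
6. 1 officer and 1 mutineer ← the loading dock.  (the loading dock: 3O 3M; the warehouse floor: 2O 2M)
7. 3 officers → the warehouse floor.  (the loading dock: 0O 3M; the warehouse floor: 5O 2M)
8. 1 mutineer ← the loading dock.  (the loading dock: 0O 4M; the warehouse floor: 5O 1M)
9. 2 mutineers → the warehouse floor.  (the loading dock: 0O 2M; the warehouse floor: 5O 3M)
10. 1 mutineer ← the loading dock.  (the loading dock: 0O 3M; the warehouse floor: 5O 2M)
11. 3 mutineers → the warehouse floor.  (the loading dock: 0O 0M; the warehouse floor: 5O 5M)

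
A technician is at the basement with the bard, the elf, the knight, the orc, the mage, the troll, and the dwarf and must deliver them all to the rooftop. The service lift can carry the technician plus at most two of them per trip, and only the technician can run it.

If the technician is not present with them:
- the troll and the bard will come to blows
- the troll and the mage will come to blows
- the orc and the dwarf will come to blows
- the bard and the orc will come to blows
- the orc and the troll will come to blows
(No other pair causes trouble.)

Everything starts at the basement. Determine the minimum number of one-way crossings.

11

Counting alone: the technician can take at most 2 across per trip to the rooftop, so moving all 7 needs at least 4 loaded trips out, with a return between consecutive ones — at least 7 crossings.
The safety rule pushes this higher. Following every safe sequence of crossings, the most of the 7 that can be at the rooftop as the service lift arrives there on crossings 7, 9 is 5, 6 respectively — never all 7.
So no plan with fewer than 11 crossings exists, and this one achieves 11:
1. Technician goes to the rooftop with the orc and the troll.  [the basement: the bard, the dwarf, the elf, the knight, the mage | the rooftop: the orc, the troll]
2. Technician goes back to the basement with the orc.  [the basement: the bard, the dwarf, the elf, the knight, the mage, the orc | the rooftop: the troll]
3. Technician goes to the rooftop with the bard and the dwarf.  [the basement: the elf, the knight, the mage, the orc | the rooftop: the bard, the dwarf, the troll]
4. Technician goes back to the basement with the bard.  [the basement: the bard, the elf, the knight, the mage, the orc | the rooftop: the dwarf, the troll]
5. Technician goes to the rooftop with the bard and the elf.  [the basement: the knight, the mage, the orc | the rooftop: the bard, the dwarf, the elf, the troll]
6. Technician goes back to the basement with the bard.  [the basement: the bard, the knight, the mage, the orc | the rooftop: the dwarf, the elf, the troll]
7. Technician goes to the rooftop with the bard and the knight.  [the basement: the mage, the orc | the rooftop: the bard, the dwarf, the elf, the knight, the troll]
8. Technician goes back to the basement with the bard.  [the basement: the bard, the mage, the orc | the rooftop: the dwarf, the elf, the knight, the troll]
9. Technician goes to the rooftop with the bard and the mage.  [the basement: the orc | the rooftop: the bard, the dwarf, the elf, the knight, the mage, the troll]
10. Technician goes back to the basement with the troll.  [the basement: the orc, the troll | the rooftop: the bard, the dwarf, the elf, the knight, the mage]
11. Technician goes to the rooftop with the orc and the troll.  [the basement: — | the rooftop: the bard, the dwarf, the elf, the knight, the mage, the orc, the troll]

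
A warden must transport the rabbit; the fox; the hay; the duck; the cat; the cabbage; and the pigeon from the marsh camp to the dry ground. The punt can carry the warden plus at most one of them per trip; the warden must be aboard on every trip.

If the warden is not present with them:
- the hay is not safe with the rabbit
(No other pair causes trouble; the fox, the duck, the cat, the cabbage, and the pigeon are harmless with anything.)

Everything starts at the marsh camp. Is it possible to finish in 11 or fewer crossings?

Counting alone: the warden can take at most 1 across per trip to the dry ground, so moving all 7 needs at least 7 loaded trips out, with a return between consecutive ones — at least 13 crossings.
Since 11 < 13, 11 crossings cannot be enough. (The shortest complete plan in fact takes 13:)
1. Warden goes to the dry ground with the rabbit.  [the marsh camp: the cabbage, the cat, the duck, the fox, the hay, the pigeon | the dry ground: the rabbit]
2. Warden goes back to the marsh camp alone.  [the marsh camp: the cabbage, the cat, the duck, the fox, the hay, the pigeon | the dry ground: the rabbit]
3. Warden goes to the dry ground with the fox.  [the marsh camp: the cabbage, the cat, the duck, the hay, the pigeon | the dry ground: the fox, the rabbit]
4. Warden goes back to the marsh camp alone.  [the marsh camp: the cabbage, the cat, the duck, the hay, the pigeon | the dry ground: the fox, the rabbit]
5. Warden goes to the dry ground with the duck.  [the marsh camp: the cabbage, the cat, the hay, the pigeon | the dry ground: the duck, the fox, the rabbit]
6. Warden goes back to the marsh camp alone.  [the marsh camp: the cabbage, the cat, the hay, the pigeon | the dry ground: the duck, the fox, the rabbit]
7. Warden goes to the dry ground with the cat.  [the marsh camp: the cabbage, the hay, the pigeon | the dry ground: the cat, the duck, the fox, the rabbit]
8. Warden goes back to the marsh camp alone.  [the marsh camp: the cabbage, the hay, the pigeon | the dry ground: the cat, the duck, the fox, the rabbit]
9. Warden goes to the dry ground with the cabbage.  [the marsh camp: the hay, the pigeon | the dry ground: the cabbage, the cat, the duck, the fox, the rabbit]
10. Warden goes back to the marsh camp alone.  [the marsh camp: the hay, the pigeon | the dry ground: the cabbage, the cat, the duck, the fox, the rabbit]
11. Warden goes to the dry ground with the pigeon.  [the marsh camp: the hay | the dry ground: the cabbage, the cat, the duck, the fox, the pigeon, the rabbit]
12. Warden goes back to the marsh camp alone.  [the marsh camp: the hay | the dry ground: the cabbage, the cat, the duck, the fox, the pigeon, the rabbit]
13. Warden goes to the dry ground with the hay.  [the marsh camp: — | the dry ground: the cabbage, the cat, the duck, the fox, the hay, the pigeon, the rabbit]

No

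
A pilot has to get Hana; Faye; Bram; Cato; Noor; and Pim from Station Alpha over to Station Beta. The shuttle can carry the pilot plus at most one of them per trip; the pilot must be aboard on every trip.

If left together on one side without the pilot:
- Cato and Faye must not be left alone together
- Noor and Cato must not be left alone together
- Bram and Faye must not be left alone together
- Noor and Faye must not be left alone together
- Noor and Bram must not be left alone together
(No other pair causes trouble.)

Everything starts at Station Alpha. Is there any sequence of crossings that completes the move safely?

Whatever the first load, the items left behind include a forbidden pair without the pilot. No opening move is safe, so no plan exists.

No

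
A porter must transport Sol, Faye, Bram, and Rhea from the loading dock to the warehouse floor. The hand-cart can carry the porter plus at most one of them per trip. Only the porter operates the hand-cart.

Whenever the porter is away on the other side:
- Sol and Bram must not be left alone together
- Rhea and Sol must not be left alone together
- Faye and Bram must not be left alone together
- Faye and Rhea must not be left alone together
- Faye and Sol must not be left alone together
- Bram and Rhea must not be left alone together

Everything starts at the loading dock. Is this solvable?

Whatever the first load, the items left behind include a forbidden pair without the porter. No opening move is safe, so no plan exists.

No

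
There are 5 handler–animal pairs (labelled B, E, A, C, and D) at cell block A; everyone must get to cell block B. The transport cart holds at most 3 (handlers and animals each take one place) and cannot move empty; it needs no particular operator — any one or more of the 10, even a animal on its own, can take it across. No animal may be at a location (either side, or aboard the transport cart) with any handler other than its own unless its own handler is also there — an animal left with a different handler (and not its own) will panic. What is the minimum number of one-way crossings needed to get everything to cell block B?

Counting alone: each trip to cell block B takes at most 3 across and each return brings at least 1 back, so after t trips out (and t−1 returns) at most 3t − (t−1) of the 10 are across; that first reaches 10 at t = 5, so at least 9 crossings are needed.
The safety rule pushes this higher. Following every safe sequence of crossings, the most of the 10 that can be at cell block B as the transport cart arrives there on crossing 9 is 9 — never all 10.
So no plan with fewer than 11 crossings exists, and this one achieves 11:
1. animal B and handler B cross → cell block B.
2. handler B crosses ← cell block A.
3. animal A, animal C, and animal E cross → cell block B.
4. animal B crosses ← cell block A.
5. handler A, handler C, and handler E cross → cell block B.
6. animal E and handler E cross ← cell block A.
7. handler B, handler D, and handler E cross → cell block B.
8. animal A crosses ← cell block A.
9. animal B and animal E cross → cell block B.
10. animal B crosses ← cell block A.
11. animal A, animal B, and animal D cross → cell block B.

11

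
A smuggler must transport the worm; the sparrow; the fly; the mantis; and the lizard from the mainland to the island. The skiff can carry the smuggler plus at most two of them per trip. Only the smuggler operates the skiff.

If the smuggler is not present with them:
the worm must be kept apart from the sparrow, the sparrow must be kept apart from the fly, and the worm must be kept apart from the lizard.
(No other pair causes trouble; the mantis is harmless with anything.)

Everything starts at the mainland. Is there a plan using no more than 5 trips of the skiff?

Yes

Yes — this plan uses 5 crossings (≤ 5):
1. Smuggler goes to the island with the sparrow and the worm.  [the mainland: the fly, the lizard, the mantis | the island: the sparrow, the worm]
2. Smuggler goes back to the mainland with the worm.  [the mainland: the fly, the lizard, the mantis, the worm | the island: the sparrow]
3. Smuggler goes to the island with the lizard and the mantis.  [the mainland: the fly, the worm | the island: the lizard, the mantis, the sparrow]
4. Smuggler goes back to the mainland alone.  [the mainland: the fly, the worm | the island: the lizard, the mantis, the sparrow]
5. Smuggler goes to the island with the fly and the worm.  [the mainland: — | the island: the fly, the lizard, the mantis, the sparrow, the worm]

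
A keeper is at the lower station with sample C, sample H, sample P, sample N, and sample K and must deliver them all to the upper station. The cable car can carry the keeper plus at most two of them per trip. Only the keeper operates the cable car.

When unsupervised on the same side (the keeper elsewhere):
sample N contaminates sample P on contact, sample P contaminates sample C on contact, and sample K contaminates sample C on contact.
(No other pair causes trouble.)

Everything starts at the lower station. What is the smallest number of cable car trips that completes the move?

Counting alone: the keeper can take at most 2 across per trip to the upper station, so moving all 5 needs at least 3 loaded trips out, with a return between consecutive ones — at least 5 crossings.
The plan below uses exactly 5 crossings, so it is optimal:
1. Keeper goes to the upper station with sample C and sample P.
2. Keeper goes back to the lower station with sample C.
3. Keeper goes to the upper station with sample H and sample K.
4. Keeper goes back to the lower station alone.
5. Keeper goes to the upper station with sample C and sample N.

5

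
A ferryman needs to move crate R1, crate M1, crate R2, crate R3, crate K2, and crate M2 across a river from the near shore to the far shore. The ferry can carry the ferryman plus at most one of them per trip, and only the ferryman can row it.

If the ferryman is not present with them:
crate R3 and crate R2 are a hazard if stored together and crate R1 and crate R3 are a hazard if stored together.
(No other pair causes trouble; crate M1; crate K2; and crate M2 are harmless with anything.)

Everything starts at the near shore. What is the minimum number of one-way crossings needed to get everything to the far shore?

Counting alone: the ferryman can take at most 1 across per trip to the far shore, so moving all 6 needs at least 6 loaded trips out, with a return between consecutive ones — at least 11 crossings.
The safety rule pushes this higher. Following every safe sequence of crossings, the most of the 6 that can be at the far shore as the ferry arrives there on crossing 11 is 5 — never all 6.
So no plan with fewer than 13 crossings exists, and this one achieves 13:
1. Ferryman goes to the far shore with crate R3.  [the near shore: crate K2, crate M1, crate M2, crate R1, crate R2 | the far shore: crate R3]
2. Ferryman goes back to the near shore alone.  [the near shore: crate K2, crate M1, crate M2, crate R1, crate R2 | the far shore: crate R3]
3. Ferryman goes to the far shore with crate R1.  [the near shore: crate K2, crate M1, crate M2, crate R2 | the far shore: crate R1, crate R3]
4. Ferryman goes back to the near shore with crate R3.  [the near shore: crate K2, crate M1, crate M2, crate R2, crate R3 | the far shore: crate R1]
5. Ferryman goes to the far shore with crate R2.  [the near shore: crate K2, crate M1, crate M2, crate R3 | the far shore: crate R1, crate R2]
6. Ferryman goes back to the near shore alone.  [the near shore: crate K2, crate M1, crate M2, crate R3 | the far shore: crate R1, crate R2]
7. Ferryman goes to the far shore with crate M1.  [the near shore: crate K2, crate M2, crate R3 | the far shore: crate M1, crate R1, crate R2]
8. Ferryman goes back to the near shore alone.  [the near shore: crate K2, crate M2, crate R3 | the far shore: crate M1, crate R1, crate R2]
9. Ferryman goes to the far shore with crate K2.  [the near shore: crate M2, crate R3 | the far shore: crate K2, crate M1, crate R1, crate R2]
10. Ferryman goes back to the near shore alone.  [the near shore: crate M2, crate R3 | the far shore: crate K2, crate M1, crate R1, crate R2]
11. Ferryman goes to the far shore with crate M2.  [the near shore: crate R3 | the far shore: crate K2, crate M1, crate M2, crate R1, crate R2]
12. Ferryman goes back to the near shore alone.  [the near shore: crate R3 | the far shore: crate K2, crate M1, crate M2, crate R1, crate R2]
13. Ferryman goes to the far shore with crate R3.  [the near shore: — | the far shore: crate K2, crate M1, crate M2, crate R1, crate R2, crate R3]

13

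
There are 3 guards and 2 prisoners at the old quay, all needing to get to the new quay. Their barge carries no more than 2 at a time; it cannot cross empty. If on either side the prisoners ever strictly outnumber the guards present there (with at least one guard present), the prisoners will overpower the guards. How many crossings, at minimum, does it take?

Counting alone: each trip to the new quay takes at most 2 across and each return brings at least 1 back, so after t trips out (and t−1 returns) at most 2t − (t−1) of the 5 are across; that first reaches 5 at t = 4, so at least 7 crossings are needed.
The plan below uses exactly 7 crossings, so it is optimal:
1. 2 prisoners → the new quay.  (the old quay: 3G 0P; the new quay: 0G 2P)
2. 1 prisoner ← the old quay.  (the old quay: 3G 1P; the new quay: 0G 1P)
3. 2 guards → the new quay.  (the old quay: 1G 1P; the new quay: 2G 1P)
4. 1 guard ← the old quay.  (the old quay: 2G 1P; the new quay: 1G 1P)
5. 1 guard and 1 prisoner → the new quay.  (the old quay: 1G 0P; the new quay: 2G 2P)
6. 1 prisoner ← the old quay.  (the old quay: 1G 1P; the new quay: 2G 1P)
7. 1 guard and 1 prisoner → the new quay.  (the old quay: 0G 0P; the new quay: 3G 2P)

7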